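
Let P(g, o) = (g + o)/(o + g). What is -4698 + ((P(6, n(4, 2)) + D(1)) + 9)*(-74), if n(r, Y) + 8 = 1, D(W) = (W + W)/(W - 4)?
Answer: -16166/3 ≈ -5388.7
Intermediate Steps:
D(W) = 2*W/(-4 + W) (D(W) = (2*W)/(-4 + W) = 2*W/(-4 + W))
n(r, Y) = -7 (n(r, Y) = -8 + 1 = -7)
P(g, o) = 1 (P(g, o) = (g + o)/(g + o) = 1)
-4698 + ((P(6, n(4, 2)) + D(1)) + 9)*(-74) = -4698 + ((1 + 2*1/(-4 + 1)) + 9)*(-74) = -4698 + ((1 + 2*1/(-3)) + 9)*(-74) = -4698 + ((1 + 2*1*(-⅓)) + 9)*(-74) = -4698 + ((1 - ⅔) + 9)*(-74) = -4698 + (⅓ + 9)*(-74) = -4698 + (28/3)*(-74) = -4698 - 2072/3 = -16166/3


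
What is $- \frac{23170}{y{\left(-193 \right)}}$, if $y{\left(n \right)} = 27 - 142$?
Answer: $\frac{4634}{23} \approx 201.48$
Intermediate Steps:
$y{\left(n \right)} = -115$
$- \frac{23170}{y{\left(-193 \right)}} = - \frac{23170}{-115} = \left(-23170\right) \left(- \frac{1}{115}\right) = \frac{4634}{23}$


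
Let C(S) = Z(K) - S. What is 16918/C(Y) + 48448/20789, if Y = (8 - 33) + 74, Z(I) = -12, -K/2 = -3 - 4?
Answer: -348752974/1268129 ≈ -275.01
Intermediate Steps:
K = 14 (K = -2*(-3 - 4) = -2*(-7) = 14)
Y = 49 (Y = -25 + 74 = 49)
C(S) = -12 - S
16918/C(Y) + 48448/20789 = 16918/(-12 - 1*49) + 48448/20789 = 16918/(-12 - 49) + 48448*(1/20789) = 16918/(-61) + 48448/20789 = 16918*(-1/61) + 48448/20789 = -16918/61 + 48448/20789 = -348752974/1268129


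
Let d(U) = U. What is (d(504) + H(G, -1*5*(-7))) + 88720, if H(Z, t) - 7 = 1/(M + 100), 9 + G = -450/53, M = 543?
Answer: 57375534/643 ≈ 89231.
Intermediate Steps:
G = -927/53 (G = -9 - 450/53 = -927/53 ≈ -17.491)
H(Z, t) = 4502/643 (H(Z, t) = 7 + 1/(543 + 100) = 7 + 1/643 = 4502/643)
(d(504) + H(G, -1*5*(-7))) + 88720 = (504 + 4502/643) + 88720 = 328574/643 + 88720 = 57375534/643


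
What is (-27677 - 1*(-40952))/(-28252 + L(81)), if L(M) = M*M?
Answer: -13275/21691 ≈ -0.61201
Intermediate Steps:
L(M) = M**2
(-27677 - 1*(-40952))/(-28252 + L(81)) = (-27677 - 1*(-40952))/(-28252 + 81**2) = (-27677 + 40952)/(-28252 + 6561) = 13275/(-21691) = 13275*(-1/21691) = -13275/21691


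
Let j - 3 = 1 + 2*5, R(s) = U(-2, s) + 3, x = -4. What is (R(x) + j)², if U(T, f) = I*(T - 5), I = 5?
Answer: 324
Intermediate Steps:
U(T, f) = -25 + 5*T (U(T, f) = 5*(T - 5) = 5*(-5 + T) = -25 + 5*T)
R(s) = -32 (R(s) = (-25 + 5*(-2)) + 3 = (-25 - 10) + 3 = -35 + 3 = -32)
j = 14 (j = 3 + (1 + 2*5) = 3 + (1 + 10) = 3 + 11 = 14)
(R(x) + j)² = (-32 + 14)² = (-18)² = 324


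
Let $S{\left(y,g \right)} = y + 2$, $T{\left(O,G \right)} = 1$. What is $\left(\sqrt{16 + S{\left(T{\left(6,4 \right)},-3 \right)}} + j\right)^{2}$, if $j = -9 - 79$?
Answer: $\left(88 - \sqrt{19}\right)^{2} \approx 6995.8$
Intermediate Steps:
$S{\left(y,g \right)} = 2 + y$
$j = -88$ ($j = -9 - 79 = -88$)
$\left(\sqrt{16 + S{\left(T{\left(6,4 \right)},-3 \right)}} + j\right)^{2} = \left(\sqrt{16 + \left(2 + 1\right)} - 88\right)^{2} = \left(\sqrt{16 + 3} - 88\right)^{2} = \left(\sqrt{19} - 88\right)^{2} = \left(-88 + \sqrt{19}\right)^{2}$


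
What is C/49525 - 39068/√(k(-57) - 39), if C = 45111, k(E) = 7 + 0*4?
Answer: 45111/49525 + 9767*I*√2/2 ≈ 0.91087 + 6906.3*I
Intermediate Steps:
k(E) = 7 (k(E) = 7 + 0 = 7)
C/49525 - 39068/√(k(-57) - 39) = 45111/49525 - 39068/√(7 - 39) = 45111*(1/49525) - 39068*(-I*√2/8) = 45111/49525 - 39068*(-I*√2/8) = 45111/49525 - (-9767)*I*√2/2 = 45111/49525 + 9767*I*√2/2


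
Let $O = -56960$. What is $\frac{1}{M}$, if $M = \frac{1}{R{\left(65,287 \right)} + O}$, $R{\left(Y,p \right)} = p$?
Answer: $-56673$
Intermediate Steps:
$M = - \frac{1}{56673}$ ($M = \frac{1}{287 - 56960} = \frac{1}{-56673} = - \frac{1}{56673} \approx -1.7645 \cdot 10^{-5}$)
$\frac{1}{M} = \frac{1}{- \frac{1}{56673}} = -56673$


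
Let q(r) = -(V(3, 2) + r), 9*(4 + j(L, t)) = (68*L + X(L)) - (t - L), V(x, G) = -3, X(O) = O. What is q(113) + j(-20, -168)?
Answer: -2258/9 ≈ -250.89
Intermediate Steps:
j(L, t) = -4 - t/9 + 70*L/9 (j(L, t) = -4 + ((68*L + L) - (t - L))/9 = -4 + (69*L + (L - t))/9 = -4 + (-t + 70*L)/9 = -4 + (-t/9 + 70*L/9) = -4 - t/9 + 70*L/9)
q(r) = 3 - r (q(r) = -(-3 + r) = 3 - r)
q(113) + j(-20, -168) = (3 - 1*113) + (-4 - ⅑*(-168) + (70/9)*(-20)) = (3 - 113) + (-4 + 56/3 - 1400/9) = -110 - 1268/9 = -2258/9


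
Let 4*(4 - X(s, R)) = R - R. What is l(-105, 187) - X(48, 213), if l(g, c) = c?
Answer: 183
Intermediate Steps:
X(s, R) = 4 (X(s, R) = 4 - (R - R)/4 = 4 - ¼*0 = 4 + 0 = 4)
l(-105, 187) - X(48, 213) = 187 - 1*4 = 187 - 4 = 183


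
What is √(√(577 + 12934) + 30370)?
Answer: √(30370 + √13511) ≈ 174.60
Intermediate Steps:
√(√(577 + 12934) + 30370) = √(√13511 + 30370) = √(30370 + √13511)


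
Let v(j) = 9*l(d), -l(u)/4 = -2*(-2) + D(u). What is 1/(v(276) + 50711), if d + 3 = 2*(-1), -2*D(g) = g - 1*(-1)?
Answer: 1/50495 ≈ 1.9804e-5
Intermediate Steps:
D(g) = -1/2 - g/2 (D(g) = -(g - 1*(-1))/2 = -(g + 1)/2 = -(1 + g)/2 = -1/2 - g/2)
d = -5 (d = -3 + 2*(-1) = -3 - 2 = -5)
l(u) = -14 + 2*u (l(u) = -4*(-2*(-2) + (-1/2 - u/2)) = -4*(4 + (-1/2 - u/2)) = -4*(7/2 - u/2) = -14 + 2*u)
v(j) = -216 (v(j) = 9*(-14 + 2*(-5)) = 9*(-14 - 10) = 9*(-24) = -216)
1/(v(276) + 50711) = 1/(-216 + 50711) = 1/50495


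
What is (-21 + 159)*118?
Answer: 16284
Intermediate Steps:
(-21 + 159)*118 = 138*118 = 16284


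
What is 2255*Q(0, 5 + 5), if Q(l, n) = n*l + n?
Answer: 22550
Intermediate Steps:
Q(l, n) = n + l*n (Q(l, n) = l*n + n = n + l*n)
2255*Q(0, 5 + 5) = 2255*((5 + 5)*(1 + 0)) = 2255*(10*1) = 2255*10 = 22550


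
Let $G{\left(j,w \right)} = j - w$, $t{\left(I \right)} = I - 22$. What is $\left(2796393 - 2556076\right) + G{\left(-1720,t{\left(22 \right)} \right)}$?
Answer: $238597$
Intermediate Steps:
$t{\left(I \right)} = -22 + I$
$\left(2796393 - 2556076\right) + G{\left(-1720,t{\left(22 \right)} \right)} = \left(2796393 - 2556076\right) - 1720 = 240317 - 1720 = 238597$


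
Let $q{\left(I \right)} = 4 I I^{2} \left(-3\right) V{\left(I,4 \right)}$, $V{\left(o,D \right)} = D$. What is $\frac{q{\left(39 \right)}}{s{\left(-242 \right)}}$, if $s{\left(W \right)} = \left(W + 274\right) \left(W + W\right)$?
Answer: $\frac{177957}{968} \approx 183.84$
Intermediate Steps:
$s{\left(W \right)} = 2 W \left(274 + W\right)$ ($s{\left(W \right)} = \left(274 + W\right) 2 W = 2 W \left(274 + W\right)$)
$q{\left(I \right)} = - 48 I^{3}$ ($q{\left(I \right)} = 4 I I^{2} \left(-3\right) 4 = 4 I^{3} \left(-3\right) 4 = 4 \left(- 3 I^{3}\right) 4 = - 12 I^{3} \cdot 4 = - 48 I^{3}$)
$\frac{q{\left(39 \right)}}{s{\left(-242 \right)}} = \frac{\left(-48\right) 39^{3}}{2 \left(-242\right) \left(274 - 242\right)} = \frac{\left(-48\right) 59319}{2 \left(-242\right) 32} = - \frac{2847312}{-15488} = \left(-2847312\right) \left(- \frac{1}{15488}\right) = \frac{177957}{968}$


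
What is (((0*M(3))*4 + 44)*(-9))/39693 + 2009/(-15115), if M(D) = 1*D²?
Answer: -28576259/199986565 ≈ -0.14289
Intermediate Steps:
M(D) = D²
(((0*M(3))*4 + 44)*(-9))/39693 + 2009/(-15115) = (((0*3²)*4 + 44)*(-9))/39693 + 2009/(-15115) = (((0*9)*4 + 44)*(-9))*(1/39693) + 2009*(-1/15115) = ((0*4 + 44)*(-9))*(1/39693) - 2009/15115 = ((0 + 44)*(-9))*(1/39693) - 2009/15115 = (44*(-9))*(1/39693) - 2009/15115 = -396*1/39693 - 2009/15115 = -132/13231 - 2009/15115 = -28576259/199986565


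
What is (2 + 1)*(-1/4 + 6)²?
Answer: 1587/16 ≈ 99.188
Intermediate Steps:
(2 + 1)*(-1/4 + 6)² = 3*(-1*¼ + 6)² = 3*(-¼ + 6)² = 3*(23/4)² = 3*(529/16) = 1587/16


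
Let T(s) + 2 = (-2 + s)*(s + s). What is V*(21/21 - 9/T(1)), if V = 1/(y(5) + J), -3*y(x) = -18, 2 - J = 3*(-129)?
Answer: 13/1580 ≈ 0.0082279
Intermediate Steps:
J = 389 (J = 2 - 3*(-129) = 2 - 1*(-387) = 2 + 387 = 389)
y(x) = 6 (y(x) = -⅓*(-18) = 6)
T(s) = -2 + 2*s*(-2 + s) (T(s) = -2 + (-2 + s)*(s + s) = -2 + (-2 + s)*(2*s) = -2 + 2*s*(-2 + s))
V = 1/395 (V = 1/(6 + 389) = 1/395 ≈ 0.0025316)
V*(21/21 - 9/T(1)) = (21/21 - 9/(-2 - 4*1 + 2*1²))/395 = (21*(1/21) - 9/(-2 - 4 + 2*1))/395 = (1 - 9/(-2 - 4 + 2))/395 = (1 - 9/(-4))/395 = (1 - 9*(-¼))/395 = (1 + 9/4)/395 = (1/395)*(13/4) = 13/1580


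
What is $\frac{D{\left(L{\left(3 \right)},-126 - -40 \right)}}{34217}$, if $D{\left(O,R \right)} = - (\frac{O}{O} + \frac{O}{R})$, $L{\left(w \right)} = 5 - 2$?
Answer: $- \frac{83}{2942662} \approx -2.8206 \cdot 10^{-5}$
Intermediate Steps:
$L{\left(w \right)} = 3$ ($L{\left(w \right)} = 5 - 2 = 3$)
$D{\left(O,R \right)} = -1 - \frac{O}{R}$ ($D{\left(O,R \right)} = - (1 + \frac{O}{R}) = -1 - \frac{O}{R}$)
$\frac{D{\left(L{\left(3 \right)},-126 - -40 \right)}}{34217} = \frac{\frac{1}{-126 - -40} \left(\left(-1\right) 3 - \left(-126 - -40\right)\right)}{34217} = \frac{-3 - \left(-126 + 40\right)}{-126 + 40} \cdot \frac{1}{34217} = \frac{-3 - -86}{-86} \cdot \frac{1}{34217} = - \frac{-3 + 86}{86} \cdot \frac{1}{34217} = \left(- \frac{1}{86}\right) 83 \cdot \frac{1}{34217} = \left(- \frac{83}{86}\right) \frac{1}{34217} = - \frac{83}{2942662}$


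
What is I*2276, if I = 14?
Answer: 31864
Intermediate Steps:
I*2276 = 14*2276 = 31864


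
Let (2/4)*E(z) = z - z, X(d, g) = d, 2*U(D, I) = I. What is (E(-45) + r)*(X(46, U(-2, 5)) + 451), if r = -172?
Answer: -85484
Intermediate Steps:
U(D, I) = I/2
E(z) = 0 (E(z) = 2*(z - z) = 2*0 = 0)
(E(-45) + r)*(X(46, U(-2, 5)) + 451) = (0 - 172)*(46 + 451) = -172*497 = -85484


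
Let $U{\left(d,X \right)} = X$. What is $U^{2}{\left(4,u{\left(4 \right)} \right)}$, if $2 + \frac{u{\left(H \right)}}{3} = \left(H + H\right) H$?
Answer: $8100$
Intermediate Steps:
$u{\left(H \right)} = -6 + 6 H^{2}$ ($u{\left(H \right)} = -6 + 3 \left(H + H\right) H = -6 + 3 \cdot 2 H H = -6 + 3 \cdot 2 H^{2} = -6 + 6 H^{2}$)
$U^{2}{\left(4,u{\left(4 \right)} \right)} = \left(-6 + 6 \cdot 4^{2}\right)^{2} = \left(-6 + 6 \cdot 16\right)^{2} = \left(-6 + 96\right)^{2} = 90^{2} = 8100$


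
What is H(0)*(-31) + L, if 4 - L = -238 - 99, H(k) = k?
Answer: 341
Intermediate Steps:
L = 341 (L = 4 - (-238 - 99) = 4 - 1*(-337) = 4 + 337 = 341)
H(0)*(-31) + L = 0*(-31) + 341 = 0 + 341 = 341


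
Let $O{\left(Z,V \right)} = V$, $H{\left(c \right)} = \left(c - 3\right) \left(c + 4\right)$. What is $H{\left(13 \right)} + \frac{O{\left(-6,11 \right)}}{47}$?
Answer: $\frac{8001}{47} \approx 170.23$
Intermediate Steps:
$H{\left(c \right)} = \left(-3 + c\right) \left(4 + c\right)$
$H{\left(13 \right)} + \frac{O{\left(-6,11 \right)}}{47} = \left(-12 + 13 + 13^{2}\right) + \frac{11}{47} = \left(-12 + 13 + 169\right) + 11 \cdot \frac{1}{47} = 170 + \frac{11}{47} = \frac{8001}{47}$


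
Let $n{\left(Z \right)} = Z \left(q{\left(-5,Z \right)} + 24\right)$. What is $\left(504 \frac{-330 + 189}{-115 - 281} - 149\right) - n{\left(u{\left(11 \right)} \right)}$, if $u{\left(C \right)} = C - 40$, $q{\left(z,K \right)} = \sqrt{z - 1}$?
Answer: $\frac{7991}{11} + 29 i \sqrt{6} \approx 726.45 + 71.035 i$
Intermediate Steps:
$q{\left(z,K \right)} = \sqrt{-1 + z}$
$u{\left(C \right)} = -40 + C$
$n{\left(Z \right)} = Z \left(24 + i \sqrt{6}\right)$ ($n{\left(Z \right)} = Z \left(\sqrt{-1 - 5} + 24\right) = Z \left(\sqrt{-6} + 24\right) = Z \left(i \sqrt{6} + 24\right) = Z \left(24 + i \sqrt{6}\right)$)
$\left(504 \frac{-330 + 189}{-115 - 281} - 149\right) - n{\left(u{\left(11 \right)} \right)} = \left(504 \frac{-330 + 189}{-115 - 281} - 149\right) - \left(-40 + 11\right) \left(24 + i \sqrt{6}\right) = \left(504 \left(- \frac{141}{-396}\right) - 149\right) - - 29 \left(24 + i \sqrt{6}\right) = \left(504 \left(\left(-141\right) \left(- \frac{1}{396}\right)\right) - 149\right) - \left(-696 - 29 i \sqrt{6}\right) = \left(504 \cdot \frac{47}{132} - 149\right) + \left(696 + 29 i \sqrt{6}\right) = \left(\frac{1974}{11} - 149\right) + \left(696 + 29 i \sqrt{6}\right) = \frac{335}{11} + \left(696 + 29 i \sqrt{6}\right) = \frac{7991}{11} + 29 i \sqrt{6}$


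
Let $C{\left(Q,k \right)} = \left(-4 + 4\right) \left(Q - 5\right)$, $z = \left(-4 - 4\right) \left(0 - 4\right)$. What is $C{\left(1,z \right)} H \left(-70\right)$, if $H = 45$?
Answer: $0$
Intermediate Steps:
$z = 32$ ($z = \left(-8\right) \left(-4\right) = 32$)
$C{\left(Q,k \right)} = 0$ ($C{\left(Q,k \right)} = 0 \left(-5 + Q\right) = 0$)
$C{\left(1,z \right)} H \left(-70\right) = 0 \cdot 45 \left(-70\right) = 0 \left(-70\right) = 0$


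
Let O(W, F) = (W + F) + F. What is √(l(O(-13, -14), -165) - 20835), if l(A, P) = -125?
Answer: 4*I*√1310 ≈ 144.78*I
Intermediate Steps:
O(W, F) = W + 2*F (O(W, F) = (F + W) + F = W + 2*F)
√(l(O(-13, -14), -165) - 20835) = √(-125 - 20835) = √(-20960) = 4*I*√1310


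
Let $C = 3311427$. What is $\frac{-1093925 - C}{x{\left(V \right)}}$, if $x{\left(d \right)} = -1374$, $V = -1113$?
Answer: $\frac{2202676}{687} \approx 3206.2$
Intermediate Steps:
$\frac{-1093925 - C}{x{\left(V \right)}} = \frac{-1093925 - 3311427}{-1374} = \left(-1093925 - 3311427\right) \left(- \frac{1}{1374}\right) = \left(-4405352\right) \left(- \frac{1}{1374}\right) = \frac{2202676}{687}$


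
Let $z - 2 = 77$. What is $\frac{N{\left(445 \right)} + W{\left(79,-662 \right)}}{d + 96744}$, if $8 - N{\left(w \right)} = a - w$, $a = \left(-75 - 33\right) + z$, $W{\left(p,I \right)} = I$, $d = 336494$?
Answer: $- \frac{90}{216619} \approx -0.00041548$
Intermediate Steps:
$z = 79$ ($z = 2 + 77 = 79$)
$a = -29$ ($a = \left(-75 - 33\right) + 79 = -108 + 79 = -29$)
$N{\left(w \right)} = 37 + w$ ($N{\left(w \right)} = 8 - \left(-29 - w\right) = 8 + \left(29 + w\right) = 37 + w$)
$\frac{N{\left(445 \right)} + W{\left(79,-662 \right)}}{d + 96744} = \frac{\left(37 + 445\right) - 662}{336494 + 96744} = \frac{482 - 662}{433238} = \left(-180\right) \frac{1}{433238} = - \frac{90}{216619}$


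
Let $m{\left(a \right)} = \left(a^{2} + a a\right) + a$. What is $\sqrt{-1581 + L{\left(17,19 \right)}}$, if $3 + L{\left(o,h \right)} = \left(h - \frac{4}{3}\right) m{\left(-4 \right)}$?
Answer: $\frac{2 i \sqrt{2451}}{3} \approx 33.005 i$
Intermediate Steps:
$m{\left(a \right)} = a + 2 a^{2}$ ($m{\left(a \right)} = \left(a^{2} + a^{2}\right) + a = 2 a^{2} + a = a + 2 a^{2}$)
$L{\left(o,h \right)} = - \frac{121}{3} + 28 h$ ($L{\left(o,h \right)} = -3 + \left(h - \frac{4}{3}\right) \left(- 4 \left(1 + 2 \left(-4\right)\right)\right) = -3 + \left(h - \frac{4}{3}\right) \left(- 4 \left(1 - 8\right)\right) = -3 + \left(h - \frac{4}{3}\right) \left(\left(-4\right) \left(-7\right)\right) = -3 + \left(- \frac{4}{3} + h\right) 28 = -3 + \left(- \frac{112}{3} + 28 h\right) = - \frac{121}{3} + 28 h$)
$\sqrt{-1581 + L{\left(17,19 \right)}} = \sqrt{-1581 + \left(- \frac{121}{3} + 28 \cdot 19\right)} = \sqrt{-1581 + \left(- \frac{121}{3} + 532\right)} = \sqrt{-1581 + \frac{1475}{3}} = \sqrt{- \frac{3268}{3}} = \frac{2 i \sqrt{2451}}{3}$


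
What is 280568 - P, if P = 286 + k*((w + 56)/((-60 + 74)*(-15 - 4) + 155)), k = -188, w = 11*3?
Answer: 31094570/111 ≈ 2.8013e+5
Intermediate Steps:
w = 33
P = 48478/111 (P = 286 - 188*(33 + 56)/((-60 + 74)*(-15 - 4) + 155) = 286 - 16732/(14*(-19) + 155) = 286 - 16732/(-266 + 155) = 286 - 16732/(-111) = 286 - 16732*(-1)/111 = 286 - 188*(-89/111) = 286 + 16732/111 = 48478/111 ≈ 436.74)
280568 - P = 280568 - 1*48478/111 = 280568 - 48478/111 = 31094570/111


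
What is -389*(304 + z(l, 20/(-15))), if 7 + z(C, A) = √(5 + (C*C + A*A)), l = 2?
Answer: -115533 - 389*√97/3 ≈ -1.1681e+5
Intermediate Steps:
z(C, A) = -7 + √(5 + A² + C²) (z(C, A) = -7 + √(5 + (C*C + A*A)) = -7 + √(5 + (C² + A²)) = -7 + √(5 + (A² + C²)) = -7 + √(5 + A² + C²))
-389*(304 + z(l, 20/(-15))) = -389*(304 + (-7 + √(5 + (20/(-15))² + 2²))) = -389*(304 + (-7 + √(5 + (20*(-1/15))² + 4))) = -389*(304 + (-7 + √(5 + (-4/3)² + 4))) = -389*(304 + (-7 + √(5 + 16/9 + 4))) = -389*(304 + (-7 + √(97/9))) = -389*(304 + (-7 + √97/3)) = -389*(297 + √97/3) = -115533 - 389*√97/3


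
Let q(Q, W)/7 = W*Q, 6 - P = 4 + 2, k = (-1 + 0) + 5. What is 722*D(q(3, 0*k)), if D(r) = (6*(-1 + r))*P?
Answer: 0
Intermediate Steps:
k = 4 (k = -1 + 5 = 4)
P = 0 (P = 6 - (4 + 2) = 6 - 1*6 = 6 - 6 = 0)
q(Q, W) = 7*Q*W (q(Q, W) = 7*(W*Q) = 7*(Q*W) = 7*Q*W)
D(r) = 0 (D(r) = (6*(-1 + r))*0 = (-6 + 6*r)*0 = 0)
722*D(q(3, 0*k)) = 722*0 = 0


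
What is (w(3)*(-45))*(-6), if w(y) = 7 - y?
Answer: 1080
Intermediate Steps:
(w(3)*(-45))*(-6) = ((7 - 1*3)*(-45))*(-6) = ((7 - 3)*(-45))*(-6) = (4*(-45))*(-6) = -180*(-6) = 1080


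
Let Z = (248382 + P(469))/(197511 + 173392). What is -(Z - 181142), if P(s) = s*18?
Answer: 67185854402/370903 ≈ 1.8114e+5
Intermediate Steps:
P(s) = 18*s
Z = 256824/370903 (Z = (248382 + 18*469)/(197511 + 173392) = (248382 + 8442)/370903 = 256824*(1/370903) = 256824/370903 ≈ 0.69243)
-(Z - 181142) = -(256824/370903 - 181142) = -1*(-67185854402/370903) = 67185854402/370903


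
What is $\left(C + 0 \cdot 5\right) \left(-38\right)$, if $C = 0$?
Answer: $0$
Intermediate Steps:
$\left(C + 0 \cdot 5\right) \left(-38\right) = \left(0 + 0 \cdot 5\right) \left(-38\right) = \left(0 + 0\right) \left(-38\right) = 0 \left(-38\right) = 0$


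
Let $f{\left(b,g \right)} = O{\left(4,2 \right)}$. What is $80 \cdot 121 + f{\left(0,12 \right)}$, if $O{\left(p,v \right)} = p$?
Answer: $9684$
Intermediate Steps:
$f{\left(b,g \right)} = 4$
$80 \cdot 121 + f{\left(0,12 \right)} = 80 \cdot 121 + 4 = 9680 + 4 = 9684$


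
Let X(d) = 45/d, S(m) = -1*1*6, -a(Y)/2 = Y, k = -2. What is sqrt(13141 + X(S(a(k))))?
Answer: sqrt(52534)/2 ≈ 114.60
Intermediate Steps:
a(Y) = -2*Y
S(m) = -6 (S(m) = -1*6 = -6)
sqrt(13141 + X(S(a(k)))) = sqrt(13141 + 45/(-6)) = sqrt(13141 + 45*(-1/6)) = sqrt(13141 - 15/2) = sqrt(26267/2) = sqrt(52534)/2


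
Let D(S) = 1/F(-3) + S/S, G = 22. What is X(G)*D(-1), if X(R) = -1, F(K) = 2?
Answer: -3/2 ≈ -1.5000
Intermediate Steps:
D(S) = 3/2 (D(S) = 1/2 + S/S = 1*(½) + 1 = ½ + 1 = 3/2)
X(G)*D(-1) = -1*3/2 = -3/2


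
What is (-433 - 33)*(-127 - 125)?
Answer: 117432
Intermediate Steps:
(-433 - 33)*(-127 - 125) = -466*(-252) = 117432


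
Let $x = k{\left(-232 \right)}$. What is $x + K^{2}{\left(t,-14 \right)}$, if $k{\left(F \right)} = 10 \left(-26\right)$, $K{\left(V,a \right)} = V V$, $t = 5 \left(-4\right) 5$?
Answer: $99999740$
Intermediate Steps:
$t = -100$ ($t = \left(-20\right) 5 = -100$)
$K{\left(V,a \right)} = V^{2}$
$k{\left(F \right)} = -260$
$x = -260$
$x + K^{2}{\left(t,-14 \right)} = -260 + \left(\left(-100\right)^{2}\right)^{2} = -260 + 10000^{2} = -260 + 100000000 = 99999740$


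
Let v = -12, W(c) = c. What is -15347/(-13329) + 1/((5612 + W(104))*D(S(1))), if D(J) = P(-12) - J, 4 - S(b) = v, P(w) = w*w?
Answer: 11228615185/9752136192 ≈ 1.1514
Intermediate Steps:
P(w) = w²
S(b) = 16 (S(b) = 4 - 1*(-12) = 4 + 12 = 16)
D(J) = 144 - J (D(J) = (-12)² - J = 144 - J)
-15347/(-13329) + 1/((5612 + W(104))*D(S(1))) = -15347/(-13329) + 1/((5612 + 104)*(144 - 1*16)) = -15347*(-1/13329) + 1/(5716*(144 - 16)) = 15347/13329 + (1/5716)/128 = 15347/13329 + (1/5716)*(1/128) = 15347/13329 + 1/731648 = 11228615185/9752136192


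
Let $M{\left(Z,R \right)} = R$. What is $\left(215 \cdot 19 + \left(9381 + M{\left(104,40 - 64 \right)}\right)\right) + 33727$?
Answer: $47169$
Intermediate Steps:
$\left(215 \cdot 19 + \left(9381 + M{\left(104,40 - 64 \right)}\right)\right) + 33727 = \left(215 \cdot 19 + \left(9381 + \left(40 - 64\right)\right)\right) + 33727 = \left(4085 + \left(9381 - 24\right)\right) + 33727 = \left(4085 + 9357\right) + 33727 = 13442 + 33727 = 47169$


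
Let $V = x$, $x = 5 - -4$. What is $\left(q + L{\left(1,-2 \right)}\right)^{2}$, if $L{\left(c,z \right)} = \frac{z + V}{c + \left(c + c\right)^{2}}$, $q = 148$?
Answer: $\frac{558009}{25} \approx 22320.0$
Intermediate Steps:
$x = 9$ ($x = 5 + 4 = 9$)
$V = 9$
$L{\left(c,z \right)} = \frac{9 + z}{c + 4 c^{2}}$ ($L{\left(c,z \right)} = \frac{z + 9}{c + \left(c + c\right)^{2}} = \frac{9 + z}{c + \left(2 c\right)^{2}} = \frac{9 + z}{c + 4 c^{2}}$)
$\left(q + L{\left(1,-2 \right)}\right)^{2} = \left(148 + \frac{9 - 2}{1 \left(1 + 4 \cdot 1\right)}\right)^{2} = \left(148 + 1 \frac{1}{1 + 4} \cdot 7\right)^{2} = \left(148 + 1 \cdot \frac{1}{5} \cdot 7\right)^{2} = \left(148 + \frac{7}{5}\right)^{2} = \left(\frac{747}{5}\right)^{2} = \frac{558009}{25}$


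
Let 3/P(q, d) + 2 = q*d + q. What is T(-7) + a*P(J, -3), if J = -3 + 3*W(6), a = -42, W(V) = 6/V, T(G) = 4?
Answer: 67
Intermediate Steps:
J = 0 (J = -3 + 3*(6/6) = -3 + 3*(6*(⅙)) = -3 + 3*1 = -3 + 3 = 0)
P(q, d) = 3/(-2 + q + d*q) (P(q, d) = 3/(-2 + (q*d + q)) = 3/(-2 + (d*q + q)) = 3/(-2 + (q + d*q)) = 3/(-2 + q + d*q))
T(-7) + a*P(J, -3) = 4 - 126/(-2 + 0 - 3*0) = 4 - 126/(-2 + 0 + 0) = 4 - 126/(-2) = 4 - 126*(-1)/2 = 4 - 42*(-3/2) = 4 + 63 = 67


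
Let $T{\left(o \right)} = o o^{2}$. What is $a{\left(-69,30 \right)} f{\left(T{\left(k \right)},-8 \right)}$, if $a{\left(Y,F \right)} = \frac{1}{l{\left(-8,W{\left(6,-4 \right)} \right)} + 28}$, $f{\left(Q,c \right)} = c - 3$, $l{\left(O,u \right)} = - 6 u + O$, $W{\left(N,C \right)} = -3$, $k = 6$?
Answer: $- \frac{11}{38} \approx -0.28947$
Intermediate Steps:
$T{\left(o \right)} = o^{3}$
$l{\left(O,u \right)} = O - 6 u$
$f{\left(Q,c \right)} = -3 + c$
$a{\left(Y,F \right)} = \frac{1}{38}$ ($a{\left(Y,F \right)} = \frac{1}{\left(-8 - -18\right) + 28} = \frac{1}{\left(-8 + 18\right) + 28} = \frac{1}{10 + 28} = \frac{1}{38}$)
$a{\left(-69,30 \right)} f{\left(T{\left(k \right)},-8 \right)} = \frac{-3 - 8}{38} = \frac{1}{38} \left(-11\right) = - \frac{11}{38}$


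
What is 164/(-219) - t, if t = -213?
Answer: 46483/219 ≈ 212.25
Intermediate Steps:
164/(-219) - t = 164/(-219) - 1*(-213) = 164*(-1/219) + 213 = -164/219 + 213 = 46483/219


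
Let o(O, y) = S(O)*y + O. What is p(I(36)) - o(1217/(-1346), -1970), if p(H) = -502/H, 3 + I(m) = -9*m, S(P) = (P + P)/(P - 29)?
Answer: 239298623729/1968461738 ≈ 121.57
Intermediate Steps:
S(P) = 2*P/(-29 + P) (S(P) = (2*P)/(-29 + P) = 2*P/(-29 + P))
I(m) = -3 - 9*m
o(O, y) = O + 2*O*y/(-29 + O) (o(O, y) = (2*O/(-29 + O))*y + O = 2*O*y/(-29 + O) + O = O + 2*O*y/(-29 + O))
p(I(36)) - o(1217/(-1346), -1970) = -502/(-3 - 9*36) - 1217/(-1346)*(-29 + 1217/(-1346) + 2*(-1970))/(-29 + 1217/(-1346)) = -502/(-3 - 324) - 1217*(-1/1346)*(-29 + 1217*(-1/1346) - 3940)/(-29 + 1217*(-1/1346)) = -502/(-327) - (-1217)*(-29 - 1217/1346 - 3940)/(1346*(-29 - 1217/1346)) = -502*(-1/327) - (-1217)*(-5343491)/(1346*(-40251/1346)*1346) = 502/327 - (-1217)*(-1346)*(-5343491)/(1346*40251*1346) = 502/327 - 1*(-6503028547/54177846) = 502/327 + 6503028547/54177846 = 239298623729/1968461738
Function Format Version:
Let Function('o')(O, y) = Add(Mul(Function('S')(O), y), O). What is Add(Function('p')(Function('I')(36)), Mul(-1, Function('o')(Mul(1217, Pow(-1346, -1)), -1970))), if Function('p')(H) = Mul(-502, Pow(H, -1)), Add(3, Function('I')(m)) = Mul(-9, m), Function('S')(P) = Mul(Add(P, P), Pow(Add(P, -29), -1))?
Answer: Rational(239298623729, 1968461738) ≈ 121.57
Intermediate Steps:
Function('S')(P) = Mul(2, P, Pow(Add(-29, P), -1)) (Function('S')(P) = Mul(Mul(2, P), Pow(Add(-29, P), -1)) = Mul(2, P, Pow(Add(-29, P), -1)))
Function('I')(m) = Add(-3, Mul(-9, m))
Function('o')(O, y) = Add(O, Mul(2, O, y, Pow(Add(-29, O), -1))) (Function('o')(O, y) = Add(Mul(Mul(2, O, Pow(Add(-29, O), -1)), y), O) = Add(Mul(2, O, y, Pow(Add(-29, O), -1)), O) = Add(O, Mul(2, O, y, Pow(Add(-29, O), -1))))
Add(Function('p')(Function('I')(36)), Mul(-1, Function('o')(Mul(1217, Pow(-1346, -1)), -1970))) = Add(Mul(-502, Pow(Add(-3, Mul(-9, 36)), -1)), Mul(-1, Mul(Mul(1217, Pow(-1346, -1)), Pow(Add(-29, Mul(1217, Pow(-1346, -1))), -1), Add(-29, Mul(1217, Pow(-1346, -1)), Mul(2, -1970))))) = Add(Mul(-502, Pow(Add(-3, -324), -1)), Mul(-1, Mul(Mul(1217, Rational(-1, 1346)), Pow(Add(-29, Mul(1217, Rational(-1, 1346))), -1), Add(-29, Mul(1217, Rational(-1, 1346)), -3940)))) = Add(Mul(-502, Pow(-327, -1)), Mul(-1, Mul(Rational(-1217, 1346), Pow(Add(-29, Rational(-1217, 1346)), -1), Add(-29, Rational(-1217, 1346), -3940)))) = Add(Mul(-502, Rational(-1, 327)), Mul(-1, Mul(Rational(-1217, 1346), Pow(Rational(-40251, 1346), -1), Rational(-5343491, 1346)))) = Add(Rational(502, 327), Mul(-1, Mul(Rational(-1217, 1346), Rational(-1346, 40251), Rational(-5343491, 1346)))) = Add(Rational(502, 327), Mul(-1, Rational(-6503028547, 54177846))) = Add(Rational(502, 327), Rational(6503028547, 54177846)) = Rational(239298623729, 1968461738)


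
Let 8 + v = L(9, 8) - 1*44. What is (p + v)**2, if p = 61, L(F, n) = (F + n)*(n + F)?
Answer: 88804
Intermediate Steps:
L(F, n) = (F + n)**2 (L(F, n) = (F + n)*(F + n) = (F + n)**2)
v = 237 (v = -8 + ((9 + 8)**2 - 1*44) = -8 + (17**2 - 44) = -8 + (289 - 44) = -8 + 245 = 237)
(p + v)**2 = (61 + 237)**2 = 298**2 = 88804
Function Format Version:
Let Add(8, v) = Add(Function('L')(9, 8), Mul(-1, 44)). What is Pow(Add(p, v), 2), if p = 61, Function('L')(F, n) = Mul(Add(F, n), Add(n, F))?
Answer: 88804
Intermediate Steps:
Function('L')(F, n) = Pow(Add(F, n), 2) (Function('L')(F, n) = Mul(Add(F, n), Add(F, n)) = Pow(Add(F, n), 2))
v = 237 (v = Add(-8, Add(Pow(Add(9, 8), 2), Mul(-1, 44))) = Add(-8, Add(Pow(17, 2), -44)) = Add(-8, Add(289, -44)) = Add(-8, 245) = 237)
Pow(Add(p, v), 2) = Pow(Add(61, 237), 2) = Pow(298, 2) = 88804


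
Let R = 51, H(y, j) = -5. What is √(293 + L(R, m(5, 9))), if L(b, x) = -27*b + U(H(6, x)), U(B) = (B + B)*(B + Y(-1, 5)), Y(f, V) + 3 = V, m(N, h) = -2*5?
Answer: I*√1054 ≈ 32.465*I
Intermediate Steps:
m(N, h) = -10
Y(f, V) = -3 + V
U(B) = 2*B*(2 + B) (U(B) = (B + B)*(B + (-3 + 5)) = (2*B)*(B + 2) = (2*B)*(2 + B) = 2*B*(2 + B))
L(b, x) = 30 - 27*b (L(b, x) = -27*b + 2*(-5)*(2 - 5) = -27*b + 2*(-5)*(-3) = -27*b + 30 = 30 - 27*b)
√(293 + L(R, m(5, 9))) = √(293 + (30 - 27*51)) = √(293 + (30 - 1377)) = √(293 - 1347) = √(-1054) = I*√1054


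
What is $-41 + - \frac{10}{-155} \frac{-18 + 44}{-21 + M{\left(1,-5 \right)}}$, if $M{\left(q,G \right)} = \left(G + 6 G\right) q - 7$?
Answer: $- \frac{80125}{1953} \approx -41.027$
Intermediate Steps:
$M{\left(q,G \right)} = -7 + 7 G q$ ($M{\left(q,G \right)} = 7 G q - 7 = -7 + 7 G q$)
$-41 + - \frac{10}{-155} \frac{-18 + 44}{-21 + M{\left(1,-5 \right)}} = -41 + - \frac{10}{-155} \frac{-18 + 44}{-21 + \left(-7 + 7 \left(-5\right) 1\right)} = -41 + \left(-10\right) \left(- \frac{1}{155}\right) \frac{26}{-21 - 42} = -41 + \frac{2 \frac{26}{-21 - 42}}{31} = -41 + \frac{2 \frac{26}{-63}}{31} = -41 + \frac{2 \cdot 26 \left(- \frac{1}{63}\right)}{31} = -41 + \frac{2}{31} \left(- \frac{26}{63}\right) = -41 - \frac{52}{1953} = - \frac{80125}{1953}$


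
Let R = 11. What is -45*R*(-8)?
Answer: 3960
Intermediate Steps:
-45*R*(-8) = -45*11*(-8) = -495*(-8) = 3960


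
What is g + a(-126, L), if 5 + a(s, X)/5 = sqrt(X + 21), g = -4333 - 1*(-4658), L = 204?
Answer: 375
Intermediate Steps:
g = 325 (g = -4333 + 4658 = 325)
a(s, X) = -25 + 5*sqrt(21 + X) (a(s, X) = -25 + 5*sqrt(X + 21) = -25 + 5*sqrt(21 + X))
g + a(-126, L) = 325 + (-25 + 5*sqrt(21 + 204)) = 325 + (-25 + 5*sqrt(225)) = 325 + (-25 + 5*15) = 325 + (-25 + 75) = 325 + 50 = 375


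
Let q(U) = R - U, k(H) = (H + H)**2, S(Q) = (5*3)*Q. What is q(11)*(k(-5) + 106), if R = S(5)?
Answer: 13184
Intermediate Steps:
S(Q) = 15*Q
R = 75 (R = 15*5 = 75)
k(H) = 4*H**2 (k(H) = (2*H)**2 = 4*H**2)
q(U) = 75 - U
q(11)*(k(-5) + 106) = (75 - 1*11)*(4*(-5)**2 + 106) = (75 - 11)*(4*25 + 106) = 64*(100 + 106) = 64*206 = 13184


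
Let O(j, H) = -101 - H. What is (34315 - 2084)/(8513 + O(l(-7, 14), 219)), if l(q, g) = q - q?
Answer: 32231/8193 ≈ 3.9340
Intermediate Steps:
l(q, g) = 0
(34315 - 2084)/(8513 + O(l(-7, 14), 219)) = (34315 - 2084)/(8513 + (-101 - 1*219)) = 32231/(8513 + (-101 - 219)) = 32231/(8513 - 320) = 32231/8193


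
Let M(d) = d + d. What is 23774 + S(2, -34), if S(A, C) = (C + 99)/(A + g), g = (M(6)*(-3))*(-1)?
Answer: 903477/38 ≈ 23776.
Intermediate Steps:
M(d) = 2*d
g = 36 (g = ((2*6)*(-3))*(-1) = (12*(-3))*(-1) = -36*(-1) = 36)
S(A, C) = (99 + C)/(36 + A) (S(A, C) = (C + 99)/(A + 36) = (99 + C)/(36 + A))
23774 + S(2, -34) = 23774 + (99 - 34)/(36 + 2) = 23774 + 65/38 = 903477/38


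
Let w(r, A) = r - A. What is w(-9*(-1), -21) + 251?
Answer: 281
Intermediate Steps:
w(-9*(-1), -21) + 251 = (-9*(-1) - 1*(-21)) + 251 = (9 + 21) + 251 = 30 + 251 = 281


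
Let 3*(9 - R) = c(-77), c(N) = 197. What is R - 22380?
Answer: -67310/3 ≈ -22437.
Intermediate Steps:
R = -170/3 (R = 9 - ⅓*197 = 9 - 197/3 = -170/3 ≈ -56.667)
R - 22380 = -170/3 - 22380 = -67310/3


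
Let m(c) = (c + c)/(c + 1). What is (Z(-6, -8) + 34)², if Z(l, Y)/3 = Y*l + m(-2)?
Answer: 36100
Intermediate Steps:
m(c) = 2*c/(1 + c) (m(c) = (2*c)/(1 + c) = 2*c/(1 + c))
Z(l, Y) = 12 + 3*Y*l (Z(l, Y) = 3*(Y*l + 2*(-2)/(1 - 2)) = 3*(Y*l + 2*(-2)/(-1)) = 3*(Y*l + 2*(-2)*(-1)) = 3*(Y*l + 4) = 3*(4 + Y*l) = 12 + 3*Y*l)
(Z(-6, -8) + 34)² = ((12 + 3*(-8)*(-6)) + 34)² = ((12 + 144) + 34)² = (156 + 34)² = 190² = 36100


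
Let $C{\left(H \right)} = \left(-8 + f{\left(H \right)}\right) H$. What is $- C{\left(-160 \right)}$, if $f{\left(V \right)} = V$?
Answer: $-26880$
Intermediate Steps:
$C{\left(H \right)} = H \left(-8 + H\right)$ ($C{\left(H \right)} = \left(-8 + H\right) H = H \left(-8 + H\right)$)
$- C{\left(-160 \right)} = - \left(-160\right) \left(-8 - 160\right) = - \left(-160\right) \left(-168\right) = \left(-1\right) 26880 = -26880$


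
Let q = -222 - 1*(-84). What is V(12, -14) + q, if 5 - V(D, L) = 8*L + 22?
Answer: -43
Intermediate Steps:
q = -138 (q = -222 + 84 = -138)
V(D, L) = -17 - 8*L (V(D, L) = 5 - (8*L + 22) = 5 - (22 + 8*L) = 5 + (-22 - 8*L) = -17 - 8*L)
V(12, -14) + q = (-17 - 8*(-14)) - 138 = (-17 + 112) - 138 = 95 - 138 = -43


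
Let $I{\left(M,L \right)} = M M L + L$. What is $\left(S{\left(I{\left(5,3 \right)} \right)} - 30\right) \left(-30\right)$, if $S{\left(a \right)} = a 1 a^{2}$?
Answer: $-14235660$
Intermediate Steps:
$I{\left(M,L \right)} = L + L M^{2}$ ($I{\left(M,L \right)} = M^{2} L + L = L M^{2} + L = L + L M^{2}$)
$S{\left(a \right)} = a^{3}$ ($S{\left(a \right)} = a a^{2} = a^{3}$)
$\left(S{\left(I{\left(5,3 \right)} \right)} - 30\right) \left(-30\right) = \left(\left(3 \left(1 + 5^{2}\right)\right)^{3} - 30\right) \left(-30\right) = \left(\left(3 \left(1 + 25\right)\right)^{3} - 30\right) \left(-30\right) = \left(\left(3 \cdot 26\right)^{3} - 30\right) \left(-30\right) = \left(78^{3} - 30\right) \left(-30\right) = \left(474552 - 30\right) \left(-30\right) = 474522 \left(-30\right) = -14235660$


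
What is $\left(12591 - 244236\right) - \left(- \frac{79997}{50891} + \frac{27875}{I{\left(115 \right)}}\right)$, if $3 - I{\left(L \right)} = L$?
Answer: $- \frac{1318900771551}{5699792} \approx -2.3139 \cdot 10^{5}$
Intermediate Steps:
$I{\left(L \right)} = 3 - L$
$\left(12591 - 244236\right) - \left(- \frac{79997}{50891} + \frac{27875}{I{\left(115 \right)}}\right) = \left(12591 - 244236\right) - \left(- \frac{79997}{50891} + \frac{27875}{3 - 115}\right) = -231645 - \left(- \frac{79997}{50891} + \frac{27875}{3 - 115}\right) = -231645 - \left(- \frac{79997}{50891} + \frac{27875}{-112}\right) = -231645 + \left(\left(-27875\right) \left(- \frac{1}{112}\right) + \frac{79997}{50891}\right) = -231645 + \left(\frac{27875}{112} + \frac{79997}{50891}\right) = -231645 + \frac{1427546289}{5699792} = - \frac{1318900771551}{5699792}$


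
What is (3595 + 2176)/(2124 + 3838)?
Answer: 5771/5962 ≈ 0.96796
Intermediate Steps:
(3595 + 2176)/(2124 + 3838) = 5771/5962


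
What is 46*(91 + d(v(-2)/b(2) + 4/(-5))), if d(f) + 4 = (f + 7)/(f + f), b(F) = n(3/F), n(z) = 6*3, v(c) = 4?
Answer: 97405/26 ≈ 3746.3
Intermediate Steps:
n(z) = 18
b(F) = 18
d(f) = -4 + (7 + f)/(2*f) (d(f) = -4 + (f + 7)/(f + f) = -4 + (7 + f)/((2*f)) = -4 + (7 + f)*(1/(2*f)) = -4 + (7 + f)/(2*f))
46*(91 + d(v(-2)/b(2) + 4/(-5))) = 46*(91 + 7*(1 - (4/18 + 4/(-5)))/(2*(4/18 + 4/(-5)))) = 46*(91 + 7*(1 - (4*(1/18) + 4*(-⅕)))/(2*(4*(1/18) + 4*(-⅕)))) = 46*(91 + 7*(1 - (2/9 - ⅘))/(2*(2/9 - ⅘))) = 46*(91 + 7*(1 - 1*(-26/45))/(2*(-26/45))) = 46*(91 + (7/2)*(-45/26)*(1 + 26/45)) = 46*(91 + (7/2)*(-45/26)*(71/45)) = 46*(91 - 497/52) = 46*(4235/52) = 97405/26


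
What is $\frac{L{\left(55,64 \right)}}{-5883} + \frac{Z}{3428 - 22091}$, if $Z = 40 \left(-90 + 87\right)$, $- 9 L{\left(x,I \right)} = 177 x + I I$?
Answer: $\frac{88160531}{329383287} \approx 0.26765$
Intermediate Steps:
$L{\left(x,I \right)} = - \frac{59 x}{3} - \frac{I^{2}}{9}$ ($L{\left(x,I \right)} = - \frac{177 x + I I}{9} = - \frac{177 x + I^{2}}{9} = - \frac{I^{2} + 177 x}{9} = - \frac{59 x}{3} - \frac{I^{2}}{9}$)
$Z = -120$ ($Z = 40 \left(-3\right) = -120$)
$\frac{L{\left(55,64 \right)}}{-5883} + \frac{Z}{3428 - 22091} = \frac{\left(- \frac{59}{3}\right) 55 - \frac{64^{2}}{9}}{-5883} - \frac{120}{3428 - 22091} = \left(- \frac{3245}{3} - \frac{4096}{9}\right) \left(- \frac{1}{5883}\right) - \frac{120}{-18663} = \left(- \frac{3245}{3} - \frac{4096}{9}\right) \left(- \frac{1}{5883}\right) - - \frac{40}{6221} = \left(- \frac{13831}{9}\right) \left(- \frac{1}{5883}\right) + \frac{40}{6221} = \frac{13831}{52947} + \frac{40}{6221} = \frac{88160531}{329383287}$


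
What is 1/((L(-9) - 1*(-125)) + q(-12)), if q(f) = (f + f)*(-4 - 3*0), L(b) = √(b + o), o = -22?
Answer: 221/48872 - I*√31/48872 ≈ 0.004522 - 0.00011393*I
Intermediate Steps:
L(b) = √(-22 + b) (L(b) = √(b - 22) = √(-22 + b))
q(f) = -8*f (q(f) = (2*f)*(-4 + 0) = (2*f)*(-4) = -8*f)
1/((L(-9) - 1*(-125)) + q(-12)) = 1/((√(-22 - 9) - 1*(-125)) - 8*(-12)) = 1/((√(-31) + 125) + 96) = 1/((I*√31 + 125) + 96) = 1/((125 + I*√31) + 96) = 1/(221 + I*√31)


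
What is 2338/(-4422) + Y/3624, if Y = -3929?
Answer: -4307825/2670888 ≈ -1.6129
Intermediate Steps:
2338/(-4422) + Y/3624 = 2338/(-4422) - 3929/3624 = 2338*(-1/4422) - 3929*1/3624 = -1169/2211 - 3929/3624 = -4307825/2670888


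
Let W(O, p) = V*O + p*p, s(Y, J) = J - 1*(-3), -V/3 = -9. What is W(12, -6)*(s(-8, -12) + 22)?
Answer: 4680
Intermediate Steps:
V = 27 (V = -3*(-9) = 27)
s(Y, J) = 3 + J (s(Y, J) = J + 3 = 3 + J)
W(O, p) = p² + 27*O (W(O, p) = 27*O + p*p = 27*O + p² = p² + 27*O)
W(12, -6)*(s(-8, -12) + 22) = ((-6)² + 27*12)*((3 - 12) + 22) = (36 + 324)*(-9 + 22) = 360*13 = 4680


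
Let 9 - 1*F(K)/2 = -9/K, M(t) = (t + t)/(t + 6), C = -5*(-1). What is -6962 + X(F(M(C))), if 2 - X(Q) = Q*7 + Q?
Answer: -36312/5 ≈ -7262.4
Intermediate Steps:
C = 5
M(t) = 2*t/(6 + t) (M(t) = (2*t)/(6 + t) = 2*t/(6 + t))
F(K) = 18 + 18/K (F(K) = 18 - (-18)/K = 18 + 18/K)
X(Q) = 2 - 8*Q (X(Q) = 2 - (Q*7 + Q) = 2 - (7*Q + Q) = 2 - 8*Q)
-6962 + X(F(M(C))) = -6962 + (2 - 8*(18 + 18/((2*5/(6 + 5))))) = -6962 + (2 - 8*(18 + 18/((2*5/11)))) = -6962 + (2 - 8*(18 + 18/((2*5*(1/11))))) = -6962 + (2 - 8*(18 + 18/(10/11))) = -6962 + (2 - 8*(18 + 18*(11/10))) = -6962 + (2 - 8*(18 + 99/5)) = -6962 + (2 - 8*189/5) = -6962 + (2 - 1512/5) = -6962 - 1502/5 = -36312/5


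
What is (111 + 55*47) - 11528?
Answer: -8832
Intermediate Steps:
(111 + 55*47) - 11528 = (111 + 2585) - 11528 = 2696 - 11528 = -8832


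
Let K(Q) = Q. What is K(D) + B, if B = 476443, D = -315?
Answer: 476128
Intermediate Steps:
K(D) + B = -315 + 476443 = 476128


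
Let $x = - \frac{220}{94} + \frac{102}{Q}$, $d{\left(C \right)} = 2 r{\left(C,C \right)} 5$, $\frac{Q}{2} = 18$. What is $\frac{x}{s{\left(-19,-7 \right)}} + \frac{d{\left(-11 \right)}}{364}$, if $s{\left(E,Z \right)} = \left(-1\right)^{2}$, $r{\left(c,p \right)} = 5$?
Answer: $\frac{8087}{12831} \approx 0.63027$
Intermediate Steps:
$Q = 36$ ($Q = 2 \cdot 18 = 36$)
$s{\left(E,Z \right)} = 1$
$d{\left(C \right)} = 50$ ($d{\left(C \right)} = 2 \cdot 5 \cdot 5 = 10 \cdot 5 = 50$)
$x = \frac{139}{282}$ ($x = - \frac{220}{94} + \frac{102}{36} = \left(-220\right) \frac{1}{94} + 102 \cdot \frac{1}{36} = - \frac{110}{47} + \frac{17}{6} = \frac{139}{282} \approx 0.49291$)
$\frac{x}{s{\left(-19,-7 \right)}} + \frac{d{\left(-11 \right)}}{364} = \frac{139}{282 \cdot 1} + \frac{50}{364} = \frac{139}{282} \cdot 1 + 50 \cdot \frac{1}{364} = \frac{139}{282} + \frac{25}{182} = \frac{8087}{12831}$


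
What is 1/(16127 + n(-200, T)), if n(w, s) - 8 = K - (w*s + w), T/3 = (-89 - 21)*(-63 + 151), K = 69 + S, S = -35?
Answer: -1/5791631 ≈ -1.7266e-7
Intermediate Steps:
K = 34 (K = 69 - 35 = 34)
T = -29040 (T = 3*((-89 - 21)*(-63 + 151)) = 3*(-110*88) = 3*(-9680) = -29040)
n(w, s) = 42 - w - s*w (n(w, s) = 8 + (34 - (w*s + w)) = 8 + (34 - (s*w + w)) = 8 + (34 - (w + s*w)) = 8 + (34 + (-w - s*w)) = 8 + (34 - w - s*w) = 42 - w - s*w)
1/(16127 + n(-200, T)) = 1/(16127 + (42 - 1*(-200) - 1*(-29040)*(-200))) = 1/(16127 + (42 + 200 - 5808000)) = 1/(16127 - 5807758) = 1/(-5791631) = -1/5791631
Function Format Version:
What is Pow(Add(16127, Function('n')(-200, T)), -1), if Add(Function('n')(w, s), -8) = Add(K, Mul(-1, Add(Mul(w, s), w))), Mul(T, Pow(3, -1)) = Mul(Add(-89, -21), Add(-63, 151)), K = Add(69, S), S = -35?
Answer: Rational(-1, 5791631) ≈ -1.7266e-7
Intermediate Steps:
K = 34 (K = Add(69, -35) = 34)
T = -29040 (T = Mul(3, Mul(Add(-89, -21), Add(-63, 151))) = Mul(3, Mul(-110, 88)) = Mul(3, -9680) = -29040)
Function('n')(w, s) = Add(42, Mul(-1, w), Mul(-1, s, w)) (Function('n')(w, s) = Add(8, Add(34, Mul(-1, Add(Mul(w, s), w)))) = Add(8, Add(34, Mul(-1, Add(Mul(s, w), w)))) = Add(8, Add(34, Mul(-1, Add(w, Mul(s, w))))) = Add(8, Add(34, Add(Mul(-1, w), Mul(-1, s, w)))) = Add(8, Add(34, Mul(-1, w), Mul(-1, s, w))) = Add(42, Mul(-1, w), Mul(-1, s, w)))
Pow(Add(16127, Function('n')(-200, T)), -1) = Pow(Add(16127, Add(42, Mul(-1, -200), Mul(-1, -29040, -200))), -1) = Pow(Add(16127, Add(42, 200, -5808000)), -1) = Pow(Add(16127, -5807758), -1) = Pow(-5791631, -1) = Rational(-1, 5791631)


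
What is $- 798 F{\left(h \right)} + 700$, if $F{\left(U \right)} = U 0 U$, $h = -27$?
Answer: $700$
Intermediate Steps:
$F{\left(U \right)} = 0$ ($F{\left(U \right)} = 0 U = 0$)
$- 798 F{\left(h \right)} + 700 = \left(-798\right) 0 + 700 = 0 + 700 = 700$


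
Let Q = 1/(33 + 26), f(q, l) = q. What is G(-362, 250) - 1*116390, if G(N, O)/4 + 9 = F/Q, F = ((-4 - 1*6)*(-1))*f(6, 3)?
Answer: -102266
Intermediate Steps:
F = 60 (F = ((-4 - 1*6)*(-1))*6 = ((-4 - 6)*(-1))*6 = -10*(-1)*6 = 10*6 = 60)
Q = 1/59 ≈ 0.016949
G(N, O) = 14124 (G(N, O) = -36 + 4*(60/(1/59)) = -36 + 4*(60*59) = -36 + 4*3540 = -36 + 14160 = 14124)
G(-362, 250) - 1*116390 = 14124 - 1*116390 = 14124 - 116390 = -102266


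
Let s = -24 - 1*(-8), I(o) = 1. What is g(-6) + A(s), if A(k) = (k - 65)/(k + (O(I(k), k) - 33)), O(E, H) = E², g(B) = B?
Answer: -69/16 ≈ -4.3125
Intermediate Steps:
s = -16 (s = -24 + 8 = -16)
A(k) = (-65 + k)/(-32 + k) (A(k) = (k - 65)/(k + (1² - 33)) = (-65 + k)/(k + (1 - 33)) = (-65 + k)/(k - 32) = (-65 + k)/(-32 + k))
g(-6) + A(s) = -6 + (-65 - 16)/(-32 - 16) = -6 - 81/(-48) = -6 - 1/48*(-81) = -6 + 27/16 = -69/16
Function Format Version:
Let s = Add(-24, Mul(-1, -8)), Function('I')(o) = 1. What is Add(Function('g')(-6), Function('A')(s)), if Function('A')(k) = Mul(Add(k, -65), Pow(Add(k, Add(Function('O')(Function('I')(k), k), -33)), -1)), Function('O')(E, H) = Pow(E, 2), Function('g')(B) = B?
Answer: Rational(-69, 16) ≈ -4.3125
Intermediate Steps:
s = -16 (s = Add(-24, 8) = -16)
Function('A')(k) = Mul(Pow(Add(-32, k), -1), Add(-65, k)) (Function('A')(k) = Mul(Add(k, -65), Pow(Add(k, Add(Pow(1, 2), -33)), -1)) = Mul(Add(-65, k), Pow(Add(k, Add(1, -33)), -1)) = Mul(Add(-65, k), Pow(Add(k, -32), -1)) = Mul(Add(-65, k), Pow(Add(-32, k), -1)) = Mul(Pow(Add(-32, k), -1), Add(-65, k)))
Add(Function('g')(-6), Function('A')(s)) = Add(-6, Mul(Pow(Add(-32, -16), -1), Add(-65, -16))) = Add(-6, Mul(Pow(-48, -1), -81)) = Add(-6, Mul(Rational(-1, 48), -81)) = Add(-6, Rational(27, 16)) = Rational(-69, 16)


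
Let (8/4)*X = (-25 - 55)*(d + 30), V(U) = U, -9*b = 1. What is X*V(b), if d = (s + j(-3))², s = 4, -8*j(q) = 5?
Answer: 4415/24 ≈ 183.96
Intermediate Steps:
b = -⅑ (b = -⅑*1 = -⅑ ≈ -0.11111)
j(q) = -5/8 (j(q) = -⅛*5 = -5/8)
d = 729/64 (d = (4 - 5/8)² = (27/8)² = 729/64 ≈ 11.391)
X = -13245/8 (X = ((-25 - 55)*(729/64 + 30))/2 = (-80*2649/64)/2 = (½)*(-13245/4) = -13245/8 ≈ -1655.6)
X*V(b) = -13245/8*(-⅑) = 4415/24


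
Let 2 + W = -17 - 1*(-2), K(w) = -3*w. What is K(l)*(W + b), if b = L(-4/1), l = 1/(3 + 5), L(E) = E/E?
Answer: 6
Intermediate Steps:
L(E) = 1
l = 1/8 ≈ 0.12500
W = -17 (W = -2 + (-17 - 1*(-2)) = -2 + (-17 + 2) = -2 - 15 = -17)
b = 1
K(l)*(W + b) = (-3*1/8)*(-17 + 1) = -3/8*(-16) = 6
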